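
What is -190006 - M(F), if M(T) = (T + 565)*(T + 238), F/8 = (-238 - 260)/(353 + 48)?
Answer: -50909077580/160801 ≈ -3.1660e+5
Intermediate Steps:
F = -3984/401 (F = 8*((-238 - 260)/(353 + 48)) = 8*(-498/401) = -3984/401 ≈ -9.9352)
M(T) = (238 + T)*(565 + T) (M(T) = (565 + T)*(238 + T) = (238 + T)*(565 + T))
-190006 - M(F) = -190006 - (134470 + (-3984/401)² + 803*(-3984/401)) = -190006 - (134470 + 15872256/160801 - 3199152/401) = -190006 - 1*20355922774/160801 = -190006 - 20355922774/160801 = -50909077580/160801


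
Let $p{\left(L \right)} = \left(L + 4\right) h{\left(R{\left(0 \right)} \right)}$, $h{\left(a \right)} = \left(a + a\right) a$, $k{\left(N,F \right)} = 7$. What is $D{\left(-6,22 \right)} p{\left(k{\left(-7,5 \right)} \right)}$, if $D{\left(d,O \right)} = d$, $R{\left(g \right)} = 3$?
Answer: $-1188$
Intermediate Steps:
$h{\left(a \right)} = 2 a^{2}$ ($h{\left(a \right)} = 2 a a = 2 a^{2}$)
$p{\left(L \right)} = 72 + 18 L$ ($p{\left(L \right)} = \left(L + 4\right) 2 \cdot 3^{2} = \left(4 + L\right) 2 \cdot 9 = \left(4 + L\right) 18 = 72 + 18 L$)
$D{\left(-6,22 \right)} p{\left(k{\left(-7,5 \right)} \right)} = - 6 \left(72 + 18 \cdot 7\right) = - 6 \left(72 + 126\right) = \left(-6\right) 198 = -1188$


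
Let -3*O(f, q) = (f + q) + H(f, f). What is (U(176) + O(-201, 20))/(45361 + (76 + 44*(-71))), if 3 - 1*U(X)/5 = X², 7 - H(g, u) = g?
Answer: -154874/42313 ≈ -3.6602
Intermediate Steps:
H(g, u) = 7 - g
U(X) = 15 - 5*X²
O(f, q) = -7/3 - q/3 (O(f, q) = -((f + q) + (7 - f))/3 = -(7 + q)/3 = -7/3 - q/3)
(U(176) + O(-201, 20))/(45361 + (76 + 44*(-71))) = ((15 - 5*176²) + (-7/3 - ⅓*20))/(45361 + (76 + 44*(-71))) = ((15 - 5*30976) + (-7/3 - 20/3))/(45361 + (76 - 3124)) = ((15 - 154880) - 9)/(45361 - 3048) = (-154865 - 9)/42313 = -154874*1/42313 = -154874/42313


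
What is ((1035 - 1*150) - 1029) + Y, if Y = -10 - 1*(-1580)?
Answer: 1426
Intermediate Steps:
Y = 1570 (Y = -10 + 1580 = 1570)
((1035 - 1*150) - 1029) + Y = ((1035 - 1*150) - 1029) + 1570 = ((1035 - 150) - 1029) + 1570 = (885 - 1029) + 1570 = -144 + 1570 = 1426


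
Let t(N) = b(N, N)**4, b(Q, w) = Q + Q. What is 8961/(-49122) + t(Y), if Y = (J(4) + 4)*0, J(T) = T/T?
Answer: -2987/16374 ≈ -0.18242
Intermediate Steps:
b(Q, w) = 2*Q
J(T) = 1
Y = 0 (Y = (1 + 4)*0 = 5*0 = 0)
t(N) = 16*N**4 (t(N) = (2*N)**4 = 16*N**4)
8961/(-49122) + t(Y) = 8961/(-49122) + 16*0**4 = 8961*(-1/49122) + 16*0 = -2987/16374 + 0 = -2987/16374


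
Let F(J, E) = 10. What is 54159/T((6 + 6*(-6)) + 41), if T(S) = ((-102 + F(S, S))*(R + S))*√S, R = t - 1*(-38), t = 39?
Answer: -54159*√11/89056 ≈ -2.0170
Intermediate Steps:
R = 77 (R = 39 - 1*(-38) = 39 + 38 = 77)
T(S) = √S*(-7084 - 92*S) (T(S) = ((-102 + 10)*(77 + S))*√S = (-92*(77 + S))*√S = (-7084 - 92*S)*√S = √S*(-7084 - 92*S))
54159/T((6 + 6*(-6)) + 41) = 54159/((92*√((6 + 6*(-6)) + 41)*(-77 - ((6 + 6*(-6)) + 41)))) = 54159/((92*√((6 - 36) + 41)*(-77 - ((6 - 36) + 41)))) = 54159/((92*√(-30 + 41)*(-77 - (-30 + 41)))) = 54159/((92*√11*(-77 - 1*11))) = 54159/((92*√11*(-77 - 11))) = 54159/((92*√11*(-88))) = 54159/((-8096*√11)) = 54159*(-√11/89056) = -54159*√11/89056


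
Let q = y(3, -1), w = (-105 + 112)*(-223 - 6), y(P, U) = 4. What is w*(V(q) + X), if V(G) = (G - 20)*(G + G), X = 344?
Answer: -346248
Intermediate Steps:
w = -1603 (w = 7*(-229) = -1603)
q = 4
V(G) = 2*G*(-20 + G) (V(G) = (-20 + G)*(2*G) = 2*G*(-20 + G))
w*(V(q) + X) = -1603*(2*4*(-20 + 4) + 344) = -1603*(2*4*(-16) + 344) = -1603*(-128 + 344) = -1603*216 = -346248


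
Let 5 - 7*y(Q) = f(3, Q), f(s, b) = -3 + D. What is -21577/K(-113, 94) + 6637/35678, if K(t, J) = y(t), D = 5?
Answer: -5388749531/107034 ≈ -50346.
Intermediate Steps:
f(s, b) = 2 (f(s, b) = -3 + 5 = 2)
y(Q) = 3/7 (y(Q) = 5/7 - 1/7*2 = 5/7 - 2/7 = 3/7)
K(t, J) = 3/7
-21577/K(-113, 94) + 6637/35678 = -21577/3/7 + 6637/35678 = -21577*7/3 + 6637*(1/35678) = -151039/3 + 6637/35678 = -5388749531/107034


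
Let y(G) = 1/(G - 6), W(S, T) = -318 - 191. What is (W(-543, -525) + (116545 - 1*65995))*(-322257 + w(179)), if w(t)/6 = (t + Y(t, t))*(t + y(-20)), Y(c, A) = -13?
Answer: -93684108027/13 ≈ -7.2065e+9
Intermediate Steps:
W(S, T) = -509
y(G) = 1/(-6 + G)
w(t) = 6*(-13 + t)*(-1/26 + t) (w(t) = 6*((t - 13)*(t + 1/(-6 - 20))) = 6*((-13 + t)*(t + 1/(-26))) = 6*((-13 + t)*(t - 1/26)) = 6*((-13 + t)*(-1/26 + t)) = 6*(-13 + t)*(-1/26 + t))
(W(-543, -525) + (116545 - 1*65995))*(-322257 + w(179)) = (-509 + (116545 - 1*65995))*(-322257 + (3 + 6*179**2 - 1017/13*179)) = (-509 + (116545 - 65995))*(-322257 + (3 + 6*32041 - 182043/13)) = (-509 + 50550)*(-322257 + (3 + 192246 - 182043/13)) = 50041*(-322257 + 2317194/13) = 50041*(-1872147/13) = -93684108027/13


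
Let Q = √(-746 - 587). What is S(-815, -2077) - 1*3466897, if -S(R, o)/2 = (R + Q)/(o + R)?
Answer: -5013133877/1446 + I*√1333/1446 ≈ -3.4669e+6 + 0.025249*I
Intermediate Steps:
Q = I*√1333 (Q = √(-1333) = I*√1333 ≈ 36.51*I)
S(R, o) = -2*(R + I*√1333)/(R + o) (S(R, o) = -2*(R + I*√1333)/(o + R) = -2*(R + I*√1333)/(R + o))
S(-815, -2077) - 1*3466897 = 2*(-1*(-815) - I*√1333)/(-815 - 2077) - 1*3466897 = 2*(815 - I*√1333)/(-2892) - 3466897 = 2*(-1/2892)*(815 - I*√1333) - 3466897 = (-815/1446 + I*√1333/1446) - 3466897 = -5013133877/1446 + I*√1333/1446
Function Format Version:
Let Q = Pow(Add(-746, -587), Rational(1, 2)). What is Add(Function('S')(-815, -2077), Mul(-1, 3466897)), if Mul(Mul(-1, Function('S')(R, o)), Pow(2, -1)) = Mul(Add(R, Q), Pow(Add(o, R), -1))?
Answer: Add(Rational(-5013133877, 1446), Mul(Rational(1, 1446), I, Pow(1333, Rational(1, 2)))) ≈ Add(-3.4669e+6, Mul(0.025249, I))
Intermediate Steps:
Q = Mul(I, Pow(1333, Rational(1, 2))) (Q = Pow(-1333, Rational(1, 2)) = Mul(I, Pow(1333, Rational(1, 2))) ≈ Mul(36.510, I))
Function('S')(R, o) = Mul(-2, Pow(Add(R, o), -1), Add(R, Mul(I, Pow(1333, Rational(1, 2))))) (Function('S')(R, o) = Mul(-2, Mul(Add(R, Mul(I, Pow(1333, Rational(1, 2)))), Pow(Add(o, R), -1))) = Mul(-2, Mul(Add(R, Mul(I, Pow(1333, Rational(1, 2)))), Pow(Add(R, o), -1))) = Mul(-2, Mul(Pow(Add(R, o), -1), Add(R, Mul(I, Pow(1333, Rational(1, 2)))))) = Mul(-2, Pow(Add(R, o), -1), Add(R, Mul(I, Pow(1333, Rational(1, 2))))))
Add(Function('S')(-815, -2077), Mul(-1, 3466897)) = Add(Mul(2, Pow(Add(-815, -2077), -1), Add(Mul(-1, -815), Mul(-1, I, Pow(1333, Rational(1, 2))))), Mul(-1, 3466897)) = Add(Mul(2, Pow(-2892, -1), Add(815, Mul(-1, I, Pow(1333, Rational(1, 2))))), -3466897) = Add(Mul(2, Rational(-1, 2892), Add(815, Mul(-1, I, Pow(1333, Rational(1, 2))))), -3466897) = Add(Add(Rational(-815, 1446), Mul(Rational(1, 1446), I, Pow(1333, Rational(1, 2)))), -3466897) = Add(Rational(-5013133877, 1446), Mul(Rational(1, 1446), I, Pow(1333, Rational(1, 2))))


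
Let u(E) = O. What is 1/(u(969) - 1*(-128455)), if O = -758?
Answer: 1/127697 ≈ 7.8310e-6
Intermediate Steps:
u(E) = -758
1/(u(969) - 1*(-128455)) = 1/(-758 - 1*(-128455)) = 1/(-758 + 128455) = 1/127697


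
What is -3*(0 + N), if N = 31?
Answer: -93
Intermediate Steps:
-3*(0 + N) = -3*(0 + 31) = -3*31 = -93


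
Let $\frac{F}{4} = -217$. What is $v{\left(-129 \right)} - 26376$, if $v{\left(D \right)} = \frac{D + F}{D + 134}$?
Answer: $- \frac{132877}{5} \approx -26575.0$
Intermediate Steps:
$F = -868$ ($F = 4 \left(-217\right) = -868$)
$v{\left(D \right)} = \frac{-868 + D}{134 + D}$ ($v{\left(D \right)} = \frac{D - 868}{D + 134} = \frac{-868 + D}{134 + D}$)
$v{\left(-129 \right)} - 26376 = \frac{-868 - 129}{134 - 129} - 26376 = \frac{1}{5} \left(-997\right) - 26376 = - \frac{997}{5} - 26376 = - \frac{132877}{5}$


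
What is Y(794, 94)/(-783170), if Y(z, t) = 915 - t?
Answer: -821/783170 ≈ -0.0010483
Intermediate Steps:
Y(794, 94)/(-783170) = (915 - 1*94)/(-783170) = (915 - 94)*(-1/783170) = 821*(-1/783170) = -821/783170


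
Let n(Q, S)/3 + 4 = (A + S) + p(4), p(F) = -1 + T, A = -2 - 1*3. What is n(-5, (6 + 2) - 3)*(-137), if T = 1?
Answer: 1644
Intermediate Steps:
A = -5 (A = -2 - 3 = -5)
p(F) = 0 (p(F) = -1 + 1 = 0)
n(Q, S) = -27 + 3*S (n(Q, S) = -12 + 3*((-5 + S) + 0) = -12 + 3*(-5 + S) = -12 + (-15 + 3*S) = -27 + 3*S)
n(-5, (6 + 2) - 3)*(-137) = (-27 + 3*((6 + 2) - 3))*(-137) = (-27 + 3*(8 - 3))*(-137) = (-27 + 3*5)*(-137) = (-27 + 15)*(-137) = -12*(-137) = 1644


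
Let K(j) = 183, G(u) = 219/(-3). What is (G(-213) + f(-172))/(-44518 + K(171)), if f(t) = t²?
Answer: -29511/44335 ≈ -0.66564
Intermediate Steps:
G(u) = -73 (G(u) = 219*(-⅓) = -73)
(G(-213) + f(-172))/(-44518 + K(171)) = (-73 + (-172)²)/(-44518 + 183) = (-73 + 29584)/(-44335) = 29511*(-1/44335) = -29511/44335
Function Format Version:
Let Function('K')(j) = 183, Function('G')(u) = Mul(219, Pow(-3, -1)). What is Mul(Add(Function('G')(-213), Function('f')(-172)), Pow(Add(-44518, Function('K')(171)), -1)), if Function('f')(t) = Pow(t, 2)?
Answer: Rational(-29511, 44335) ≈ -0.66564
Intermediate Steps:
Function('G')(u) = -73 (Function('G')(u) = Mul(219, Rational(-1, 3)) = -73)
Mul(Add(Function('G')(-213), Function('f')(-172)), Pow(Add(-44518, Function('K')(171)), -1)) = Mul(Add(-73, Pow(-172, 2)), Pow(Add(-44518, 183), -1)) = Mul(Add(-73, 29584), Pow(-44335, -1)) = Mul(29511, Rational(-1, 44335)) = Rational(-29511, 44335)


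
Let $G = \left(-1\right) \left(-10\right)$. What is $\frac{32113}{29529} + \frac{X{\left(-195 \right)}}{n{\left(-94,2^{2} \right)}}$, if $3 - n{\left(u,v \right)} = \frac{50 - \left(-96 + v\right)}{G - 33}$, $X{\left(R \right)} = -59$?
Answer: $- \frac{1958530}{366507} \approx -5.3438$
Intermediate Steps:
$G = 10$
$n{\left(u,v \right)} = \frac{215}{23} - \frac{v}{23}$ ($n{\left(u,v \right)} = 3 - \frac{50 - \left(-96 + v\right)}{10 - 33} = 3 - \frac{146 - v}{-23} = 3 - \left(146 - v\right) \left(- \frac{1}{23}\right) = 3 - \left(- \frac{146}{23} + \frac{v}{23}\right) = \frac{215}{23} - \frac{v}{23}$)
$\frac{32113}{29529} + \frac{X{\left(-195 \right)}}{n{\left(-94,2^{2} \right)}} = \frac{32113}{29529} - \frac{59}{\frac{215}{23} - \frac{2^{2}}{23}} = 32113 \cdot \frac{1}{29529} - \frac{59}{\frac{215}{23} - \frac{4}{23}} = \frac{1889}{1737} - \frac{59}{\frac{215}{23} - \frac{4}{23}} = \frac{1889}{1737} - \frac{59}{\frac{211}{23}} = \frac{1889}{1737} - \frac{1357}{211} = - \frac{1958530}{366507}$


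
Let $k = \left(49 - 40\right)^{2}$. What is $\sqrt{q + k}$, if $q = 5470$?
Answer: $\sqrt{5551} \approx 74.505$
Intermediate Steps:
$k = 81$ ($k = 9^{2} = 81$)
$\sqrt{q + k} = \sqrt{5470 + 81} = \sqrt{5551}$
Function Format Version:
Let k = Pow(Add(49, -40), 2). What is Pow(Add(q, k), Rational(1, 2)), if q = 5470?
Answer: Pow(5551, Rational(1, 2)) ≈ 74.505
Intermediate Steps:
k = 81 (k = Pow(9, 2) = 81)
Pow(Add(q, k), Rational(1, 2)) = Pow(Add(5470, 81), Rational(1, 2)) = Pow(5551, Rational(1, 2))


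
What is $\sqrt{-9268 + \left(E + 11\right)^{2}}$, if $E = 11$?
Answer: $12 i \sqrt{61} \approx 93.723 i$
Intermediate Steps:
$\sqrt{-9268 + \left(E + 11\right)^{2}} = \sqrt{-9268 + \left(11 + 11\right)^{2}} = \sqrt{-9268 + 22^{2}} = \sqrt{-9268 + 484} = \sqrt{-8784} = 12 i \sqrt{61}$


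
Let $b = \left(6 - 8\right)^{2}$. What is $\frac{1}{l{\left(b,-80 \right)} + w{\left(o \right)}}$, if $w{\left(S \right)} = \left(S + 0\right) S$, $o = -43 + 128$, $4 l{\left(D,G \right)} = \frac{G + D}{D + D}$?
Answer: $\frac{8}{57781} \approx 0.00013845$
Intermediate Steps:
$b = 4$ ($b = \left(-2\right)^{2} = 4$)
$l{\left(D,G \right)} = \frac{D + G}{8 D}$ ($l{\left(D,G \right)} = \frac{\left(G + D\right) \frac{1}{D + D}}{4} = \frac{\left(D + G\right) \frac{1}{2 D}}{4} = \frac{\frac{1}{2} \frac{1}{D} \left(D + G\right)}{4} = \frac{D + G}{8 D}$)
$o = 85$
$w{\left(S \right)} = S^{2}$ ($w{\left(S \right)} = S S = S^{2}$)
$\frac{1}{l{\left(b,-80 \right)} + w{\left(o \right)}} = \frac{1}{\frac{4 - 80}{8 \cdot 4} + 85^{2}} = \frac{1}{\frac{1}{8} \cdot \frac{1}{4} \left(-76\right) + 7225} = \frac{1}{- \frac{19}{8} + 7225} = \frac{1}{\frac{57781}{8}} = \frac{8}{57781}$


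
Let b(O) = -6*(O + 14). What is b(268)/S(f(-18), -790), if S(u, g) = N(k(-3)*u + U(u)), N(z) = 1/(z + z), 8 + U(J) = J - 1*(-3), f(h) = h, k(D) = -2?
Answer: -43992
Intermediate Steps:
U(J) = -5 + J (U(J) = -8 + (J - 1*(-3)) = -8 + (J + 3) = -8 + (3 + J) = -5 + J)
N(z) = 1/(2*z)
S(u, g) = 1/(2*(-5 - u)) (S(u, g) = 1/(2*(-2*u + (-5 + u))) = 1/(2*(-5 - u)))
b(O) = -84 - 6*O (b(O) = -6*(14 + O) = -84 - 6*O)
b(268)/S(f(-18), -790) = (-84 - 6*268)/((1/(2*(-5 - 1*(-18))))) = (-84 - 1608)/((1/(2*(-5 + 18)))) = -1692/((½)/13) = -1692/((½)*(1/13)) = -1692/1/26 = -1692*26 = -43992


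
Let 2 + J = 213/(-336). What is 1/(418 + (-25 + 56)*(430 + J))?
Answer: 112/1530631 ≈ 7.3172e-5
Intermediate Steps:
J = -295/112 (J = -2 + 213/(-336) = -2 + 213*(-1/336) = -2 - 71/112 = -295/112 ≈ -2.6339)
1/(418 + (-25 + 56)*(430 + J)) = 1/(418 + (-25 + 56)*(430 - 295/112)) = 1/(418 + 31*(47865/112)) = 1/(418 + 1483815/112) = 1/(1530631/112) = 112/1530631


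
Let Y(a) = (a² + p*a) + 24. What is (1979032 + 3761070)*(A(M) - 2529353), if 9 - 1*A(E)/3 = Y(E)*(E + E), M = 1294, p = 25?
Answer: -76080472361460932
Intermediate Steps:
Y(a) = 24 + a² + 25*a (Y(a) = (a² + 25*a) + 24 = 24 + a² + 25*a)
A(E) = 27 - 6*E*(24 + E² + 25*E) (A(E) = 27 - 3*(24 + E² + 25*E)*(E + E) = 27 - 3*(24 + E² + 25*E)*2*E = 27 - 6*E*(24 + E² + 25*E))
(1979032 + 3761070)*(A(M) - 2529353) = (1979032 + 3761070)*((27 - 6*1294*(24 + 1294² + 25*1294)) - 2529353) = 5740102*((27 - 6*1294*(24 + 1674436 + 32350)) - 2529353) = 5740102*((27 - 6*1294*1706810) - 2529353) = 5740102*((27 - 13251672840) - 2529353) = 5740102*(-13251672813 - 2529353) = 5740102*(-13254202166) = -76080472361460932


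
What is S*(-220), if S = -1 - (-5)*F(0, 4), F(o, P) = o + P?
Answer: -4180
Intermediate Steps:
F(o, P) = P + o
S = 19 (S = -1 - (-5)*(4 + 0) = -1 - (-5)*4 = -1 - 1*(-20) = -1 + 20 = 19)
S*(-220) = 19*(-220) = -4180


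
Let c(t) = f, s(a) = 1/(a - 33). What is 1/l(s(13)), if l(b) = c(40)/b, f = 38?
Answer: -1/760 ≈ -0.0013158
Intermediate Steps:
s(a) = 1/(-33 + a)
c(t) = 38
l(b) = 38/b
1/l(s(13)) = 1/(38/(1/(-33 + 13))) = 1/(38/(1/(-20))) = 1/(38/(-1/20)) = 1/(38*(-20)) = 1/(-760) = -1/760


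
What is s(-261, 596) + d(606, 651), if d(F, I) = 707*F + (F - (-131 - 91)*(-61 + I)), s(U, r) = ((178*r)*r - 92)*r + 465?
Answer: 37684660669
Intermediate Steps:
s(U, r) = 465 + r*(-92 + 178*r²) (s(U, r) = (178*r² - 92)*r + 465 = (-92 + 178*r²)*r + 465 = r*(-92 + 178*r²) + 465 = 465 + r*(-92 + 178*r²))
d(F, I) = -13542 + 222*I + 708*F (d(F, I) = 707*F + (F - (-222)*(-61 + I)) = 707*F + (F - (13542 - 222*I)) = 707*F + (F + (-13542 + 222*I)) = 707*F + (-13542 + F + 222*I) = -13542 + 222*I + 708*F)
s(-261, 596) + d(606, 651) = (465 - 92*596 + 178*596³) + (-13542 + 222*651 + 708*606) = (465 - 54832 + 178*211708736) + (-13542 + 144522 + 429048) = (465 - 54832 + 37684155008) + 560028 = 37684100641 + 560028 = 37684660669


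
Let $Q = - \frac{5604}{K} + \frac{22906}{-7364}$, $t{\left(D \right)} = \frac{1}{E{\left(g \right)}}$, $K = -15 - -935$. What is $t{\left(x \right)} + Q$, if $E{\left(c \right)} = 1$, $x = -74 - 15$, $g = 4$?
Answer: $- \frac{1736453}{211715} \approx -8.2018$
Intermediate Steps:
$K = 920$ ($K = -15 + 935 = 920$)
$x = -89$
$t{\left(D \right)} = 1$ ($t{\left(D \right)} = 1^{-1} = 1$)
$Q = - \frac{1948168}{211715}$ ($Q = - \frac{5604}{920} + \frac{22906}{-7364} = \left(-5604\right) \frac{1}{920} + 22906 \left(- \frac{1}{7364}\right) = - \frac{1401}{230} - \frac{11453}{3682} = - \frac{1948168}{211715} \approx -9.2018$)
$t{\left(x \right)} + Q = 1 - \frac{1948168}{211715} = - \frac{1736453}{211715}$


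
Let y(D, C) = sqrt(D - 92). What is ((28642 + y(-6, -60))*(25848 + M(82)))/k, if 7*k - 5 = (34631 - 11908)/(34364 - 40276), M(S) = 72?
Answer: 10241169361920/2279 + 2502904320*I*sqrt(2)/2279 ≈ 4.4937e+9 + 1.5532e+6*I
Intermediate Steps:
y(D, C) = sqrt(-92 + D)
k = 6837/41384 (k = 5/7 + ((34631 - 11908)/(34364 - 40276))/7 = 5/7 + (22723/(-5912))/7 = 5/7 + (22723*(-1/5912))/7 = 5/7 + (1/7)*(-22723/5912) = 5/7 - 22723/41384 = 6837/41384 ≈ 0.16521)
((28642 + y(-6, -60))*(25848 + M(82)))/k = ((28642 + sqrt(-92 - 6))*(25848 + 72))/(6837/41384) = ((28642 + sqrt(-98))*25920)*(41384/6837) = ((28642 + 7*I*sqrt(2))*25920)*(41384/6837) = (742400640 + 181440*I*sqrt(2))*(41384/6837) = 10241169361920/2279 + 2502904320*I*sqrt(2)/2279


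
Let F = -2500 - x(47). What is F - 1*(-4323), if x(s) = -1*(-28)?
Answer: 1795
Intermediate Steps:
x(s) = 28
F = -2528 (F = -2500 - 1*28 = -2500 - 28 = -2528)
F - 1*(-4323) = -2528 - 1*(-4323) = -2528 + 4323 = 1795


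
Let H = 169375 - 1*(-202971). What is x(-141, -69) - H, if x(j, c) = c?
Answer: -372415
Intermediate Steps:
H = 372346 (H = 169375 + 202971 = 372346)
x(-141, -69) - H = -69 - 1*372346 = -69 - 372346 = -372415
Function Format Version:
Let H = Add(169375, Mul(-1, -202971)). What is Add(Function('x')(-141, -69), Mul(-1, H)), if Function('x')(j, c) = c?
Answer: -372415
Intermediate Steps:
H = 372346 (H = Add(169375, 202971) = 372346)
Add(Function('x')(-141, -69), Mul(-1, H)) = Add(-69, Mul(-1, 372346)) = Add(-69, -372346) = -372415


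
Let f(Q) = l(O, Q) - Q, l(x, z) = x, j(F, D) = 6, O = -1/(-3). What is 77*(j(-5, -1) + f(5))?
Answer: 308/3 ≈ 102.67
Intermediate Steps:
O = ⅓ (O = -1*(-⅓) = ⅓ ≈ 0.33333)
f(Q) = ⅓ - Q
77*(j(-5, -1) + f(5)) = 77*(6 + (⅓ - 1*5)) = 77*(6 + (⅓ - 5)) = 77*(6 - 14/3) = 77*(4/3) = 308/3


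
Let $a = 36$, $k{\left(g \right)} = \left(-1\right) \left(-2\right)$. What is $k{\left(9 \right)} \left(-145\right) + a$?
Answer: $-254$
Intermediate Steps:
$k{\left(g \right)} = 2$
$k{\left(9 \right)} \left(-145\right) + a = 2 \left(-145\right) + 36 = -290 + 36 = -254$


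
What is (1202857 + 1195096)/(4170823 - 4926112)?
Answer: -2397953/755289 ≈ -3.1749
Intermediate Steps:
(1202857 + 1195096)/(4170823 - 4926112) = 2397953/(-755289) = 2397953*(-1/755289) = -2397953/755289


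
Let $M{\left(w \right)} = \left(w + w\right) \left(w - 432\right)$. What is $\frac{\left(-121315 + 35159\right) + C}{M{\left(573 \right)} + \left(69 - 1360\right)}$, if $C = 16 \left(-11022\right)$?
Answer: $- \frac{262508}{160295} \approx -1.6377$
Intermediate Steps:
$C = -176352$
$M{\left(w \right)} = 2 w \left(-432 + w\right)$
$\frac{\left(-121315 + 35159\right) + C}{M{\left(573 \right)} + \left(69 - 1360\right)} = \frac{\left(-121315 + 35159\right) - 176352}{2 \cdot 573 \left(-432 + 573\right) + \left(69 - 1360\right)} = \frac{-86156 - 176352}{2 \cdot 573 \cdot 141 + \left(69 - 1360\right)} = - \frac{262508}{161586 - 1291} = - \frac{262508}{160295}$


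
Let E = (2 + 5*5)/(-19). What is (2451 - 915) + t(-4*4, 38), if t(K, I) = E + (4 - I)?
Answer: 28511/19 ≈ 1500.6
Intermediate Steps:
E = -27/19 (E = (2 + 25)*(-1/19) = 27*(-1/19) = -27/19 ≈ -1.4211)
t(K, I) = 49/19 - I (t(K, I) = -27/19 + (4 - I) = 49/19 - I)
(2451 - 915) + t(-4*4, 38) = (2451 - 915) + (49/19 - 1*38) = 1536 + (49/19 - 38) = 1536 - 673/19 = 28511/19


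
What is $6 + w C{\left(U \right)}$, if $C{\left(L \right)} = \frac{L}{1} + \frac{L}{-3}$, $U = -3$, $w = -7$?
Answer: $20$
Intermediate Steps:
$C{\left(L \right)} = \frac{2 L}{3}$ ($C{\left(L \right)} = L 1 + L \left(- \frac{1}{3}\right) = L - \frac{L}{3} = \frac{2 L}{3}$)
$6 + w C{\left(U \right)} = 6 - 7 \cdot \frac{2}{3} \left(-3\right) = 6 - -14 = 6 + 14 = 20$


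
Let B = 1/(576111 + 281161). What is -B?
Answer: -1/857272 ≈ -1.1665e-6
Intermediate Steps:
B = 1/857272 ≈ 1.1665e-6
-B = -1*1/857272 = -1/857272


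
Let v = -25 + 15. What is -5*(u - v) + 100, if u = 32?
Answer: -110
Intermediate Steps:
v = -10
-5*(u - v) + 100 = -5*(32 - 1*(-10)) + 100 = -5*(32 + 10) + 100 = -5*42 + 100 = -210 + 100 = -110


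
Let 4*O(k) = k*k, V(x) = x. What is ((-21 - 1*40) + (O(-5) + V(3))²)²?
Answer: 154449/256 ≈ 603.32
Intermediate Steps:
O(k) = k²/4 (O(k) = (k*k)/4 = k²/4)
((-21 - 1*40) + (O(-5) + V(3))²)² = ((-21 - 1*40) + ((¼)*(-5)² + 3)²)² = ((-21 - 40) + ((¼)*25 + 3)²)² = (-61 + (25/4 + 3)²)² = (-61 + (37/4)²)² = (-61 + 1369/16)² = (393/16)² = 154449/256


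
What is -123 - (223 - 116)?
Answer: -230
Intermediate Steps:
-123 - (223 - 116) = -123 - 1*107 = -123 - 107 = -230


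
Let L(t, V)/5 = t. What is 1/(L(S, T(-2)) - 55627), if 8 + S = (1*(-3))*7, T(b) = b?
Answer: -1/55772 ≈ -1.7930e-5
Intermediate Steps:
S = -29 (S = -8 + (1*(-3))*7 = -8 - 3*7 = -8 - 21 = -29)
L(t, V) = 5*t
1/(L(S, T(-2)) - 55627) = 1/(5*(-29) - 55627) = 1/(-145 - 55627) = 1/(-55772) = -1/55772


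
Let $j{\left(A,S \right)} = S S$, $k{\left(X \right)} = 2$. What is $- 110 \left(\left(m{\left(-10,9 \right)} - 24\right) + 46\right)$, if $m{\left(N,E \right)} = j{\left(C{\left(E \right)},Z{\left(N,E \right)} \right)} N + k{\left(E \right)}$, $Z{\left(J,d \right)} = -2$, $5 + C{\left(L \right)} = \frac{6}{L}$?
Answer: $1760$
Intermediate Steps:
$C{\left(L \right)} = -5 + \frac{6}{L}$
$j{\left(A,S \right)} = S^{2}$
$m{\left(N,E \right)} = 2 + 4 N$ ($m{\left(N,E \right)} = \left(-2\right)^{2} N + 2 = 4 N + 2 = 2 + 4 N$)
$- 110 \left(\left(m{\left(-10,9 \right)} - 24\right) + 46\right) = - 110 \left(\left(\left(2 + 4 \left(-10\right)\right) - 24\right) + 46\right) = - 110 \left(\left(\left(2 - 40\right) - 24\right) + 46\right) = - 110 \left(\left(-38 - 24\right) + 46\right) = - 110 \left(-62 + 46\right) = \left(-110\right) \left(-16\right) = 1760$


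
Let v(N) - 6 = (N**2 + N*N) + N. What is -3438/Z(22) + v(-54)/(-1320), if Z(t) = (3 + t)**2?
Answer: -67943/6875 ≈ -9.8826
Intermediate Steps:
v(N) = 6 + N + 2*N**2 (v(N) = 6 + ((N**2 + N*N) + N) = 6 + ((N**2 + N**2) + N) = 6 + (2*N**2 + N) = 6 + (N + 2*N**2) = 6 + N + 2*N**2)
-3438/Z(22) + v(-54)/(-1320) = -3438/(3 + 22)**2 + (6 - 54 + 2*(-54)**2)/(-1320) = -3438/(25**2) + (6 - 54 + 2*2916)*(-1/1320) = -3438/625 + (6 - 54 + 5832)*(-1/1320) = -3438*1/625 + 5784*(-1/1320) = -3438/625 - 241/55 = -67943/6875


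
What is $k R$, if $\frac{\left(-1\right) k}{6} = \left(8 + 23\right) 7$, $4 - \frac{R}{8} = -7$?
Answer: $-114576$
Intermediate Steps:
$R = 88$ ($R = 32 - -56 = 32 + 56 = 88$)
$k = -1302$ ($k = - 6 \left(8 + 23\right) 7 = - 6 \cdot 31 \cdot 7 = \left(-6\right) 217 = -1302$)
$k R = \left(-1302\right) 88 = -114576$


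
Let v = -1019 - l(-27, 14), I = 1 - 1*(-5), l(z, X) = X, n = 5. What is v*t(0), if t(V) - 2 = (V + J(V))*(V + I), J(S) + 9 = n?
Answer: 22726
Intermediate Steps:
I = 6 (I = 1 + 5 = 6)
J(S) = -4 (J(S) = -9 + 5 = -4)
t(V) = 2 + (-4 + V)*(6 + V) (t(V) = 2 + (V - 4)*(V + 6) = 2 + (-4 + V)*(6 + V))
v = -1033 (v = -1019 - 1*14 = -1019 - 14 = -1033)
v*t(0) = -1033*(-22 + 0² + 2*0) = -1033*(-22 + 0 + 0) = -1033*(-22) = 22726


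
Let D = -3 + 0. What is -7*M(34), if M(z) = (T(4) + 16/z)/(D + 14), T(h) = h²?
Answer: -1960/187 ≈ -10.481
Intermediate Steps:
D = -3
M(z) = 16/11 + 16/(11*z) (M(z) = (4² + 16/z)/(-3 + 14) = (16 + 16/z)/11 = (16 + 16/z)*(1/11) = 16/11 + 16/(11*z))
-7*M(34) = -112*(1 + 34)/(11*34) = -112*35/(11*34) = -7*280/187 = -1960/187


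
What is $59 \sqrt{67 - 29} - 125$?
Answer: $-125 + 59 \sqrt{38} \approx 238.7$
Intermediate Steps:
$59 \sqrt{67 - 29} - 125 = 59 \sqrt{38} - 125 = -125 + 59 \sqrt{38}$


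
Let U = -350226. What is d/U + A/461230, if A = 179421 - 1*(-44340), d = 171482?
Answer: -362861437/80767368990 ≈ -0.0044927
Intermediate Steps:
A = 223761 (A = 179421 + 44340 = 223761)
d/U + A/461230 = 171482/(-350226) + 223761/461230 = 171482*(-1/350226) + 223761*(1/461230) = -85741/175113 + 223761/461230 = -362861437/80767368990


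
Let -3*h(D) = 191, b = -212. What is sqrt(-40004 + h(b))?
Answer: I*sqrt(360609)/3 ≈ 200.17*I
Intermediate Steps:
h(D) = -191/3 (h(D) = -1/3*191 = -191/3)
sqrt(-40004 + h(b)) = sqrt(-40004 - 191/3) = sqrt(-120203/3) = I*sqrt(360609)/3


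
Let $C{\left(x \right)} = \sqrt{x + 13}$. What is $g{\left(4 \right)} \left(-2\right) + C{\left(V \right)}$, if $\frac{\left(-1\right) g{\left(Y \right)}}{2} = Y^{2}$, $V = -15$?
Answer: $64 + i \sqrt{2} \approx 64.0 + 1.4142 i$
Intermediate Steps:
$g{\left(Y \right)} = - 2 Y^{2}$
$C{\left(x \right)} = \sqrt{13 + x}$
$g{\left(4 \right)} \left(-2\right) + C{\left(V \right)} = - 2 \cdot 4^{2} \left(-2\right) + \sqrt{13 - 15} = \left(-2\right) 16 \left(-2\right) + \sqrt{-2} = \left(-32\right) \left(-2\right) + i \sqrt{2} = 64 + i \sqrt{2}$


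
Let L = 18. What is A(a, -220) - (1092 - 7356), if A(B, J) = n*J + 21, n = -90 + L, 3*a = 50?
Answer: 22125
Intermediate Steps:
a = 50/3 (a = (⅓)*50 = 50/3 ≈ 16.667)
n = -72 (n = -90 + 18 = -72)
A(B, J) = 21 - 72*J (A(B, J) = -72*J + 21 = 21 - 72*J)
A(a, -220) - (1092 - 7356) = (21 - 72*(-220)) - (1092 - 7356) = (21 + 15840) - 1*(-6264) = 15861 + 6264 = 22125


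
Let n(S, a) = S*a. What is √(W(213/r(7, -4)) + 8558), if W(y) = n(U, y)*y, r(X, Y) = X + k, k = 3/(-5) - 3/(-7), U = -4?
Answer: √266533418/239 ≈ 68.309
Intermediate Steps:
k = -6/35 (k = 3*(-⅕) - 3*(-⅐) = -⅗ + 3/7 = -6/35 ≈ -0.17143)
r(X, Y) = -6/35 + X (r(X, Y) = X - 6/35 = -6/35 + X)
W(y) = -4*y² (W(y) = (-4*y)*y = -4*y²)
√(W(213/r(7, -4)) + 8558) = √(-4*45369/(-6/35 + 7)² + 8558) = √(-4*(213/(239/35))² + 8558) = √(-4*(213*(35/239))² + 8558) = √(-4*(7455/239)² + 8558) = √(-4*55577025/57121 + 8558) = √(-222308100/57121 + 8558) = √(266533418/57121) = √266533418/239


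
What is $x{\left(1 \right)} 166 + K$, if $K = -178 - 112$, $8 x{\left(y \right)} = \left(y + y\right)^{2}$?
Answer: $-207$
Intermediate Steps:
$x{\left(y \right)} = \frac{y^{2}}{2}$ ($x{\left(y \right)} = \frac{\left(y + y\right)^{2}}{8} = \frac{\left(2 y\right)^{2}}{8} = \frac{4 y^{2}}{8} = \frac{y^{2}}{2}$)
$K = -290$
$x{\left(1 \right)} 166 + K = \frac{1^{2}}{2} \cdot 166 - 290 = \frac{1}{2} \cdot 1 \cdot 166 - 290 = \frac{1}{2} \cdot 166 - 290 = 83 - 290 = -207$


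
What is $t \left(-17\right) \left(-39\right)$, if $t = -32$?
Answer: $-21216$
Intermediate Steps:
$t \left(-17\right) \left(-39\right) = \left(-32\right) \left(-17\right) \left(-39\right) = 544 \left(-39\right) = -21216$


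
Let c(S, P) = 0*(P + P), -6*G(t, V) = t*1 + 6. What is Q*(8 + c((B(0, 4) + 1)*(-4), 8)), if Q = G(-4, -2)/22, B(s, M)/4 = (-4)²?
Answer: -4/33 ≈ -0.12121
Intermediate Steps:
B(s, M) = 64 (B(s, M) = 4*(-4)² = 4*16 = 64)
G(t, V) = -1 - t/6 (G(t, V) = -(t*1 + 6)/6 = -(t + 6)/6 = -(6 + t)/6 = -1 - t/6)
c(S, P) = 0 (c(S, P) = 0*(2*P) = 0)
Q = -1/66 (Q = (-1 - ⅙*(-4))/22 = (-1 + ⅔)*(1/22) = -⅓*1/22 = -1/66 ≈ -0.015152)
Q*(8 + c((B(0, 4) + 1)*(-4), 8)) = -(8 + 0)/66 = -1/66*8 = -4/33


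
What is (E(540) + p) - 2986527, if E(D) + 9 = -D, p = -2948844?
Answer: -5935920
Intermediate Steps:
E(D) = -9 - D
(E(540) + p) - 2986527 = ((-9 - 1*540) - 2948844) - 2986527 = ((-9 - 540) - 2948844) - 2986527 = (-549 - 2948844) - 2986527 = -2949393 - 2986527 = -5935920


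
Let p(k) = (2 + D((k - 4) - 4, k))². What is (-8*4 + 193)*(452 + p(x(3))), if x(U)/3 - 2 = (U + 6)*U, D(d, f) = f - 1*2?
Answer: 1291381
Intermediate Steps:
D(d, f) = -2 + f (D(d, f) = f - 2 = -2 + f)
x(U) = 6 + 3*U*(6 + U) (x(U) = 6 + 3*((U + 6)*U) = 6 + 3*((6 + U)*U) = 6 + 3*(U*(6 + U)) = 6 + 3*U*(6 + U))
p(k) = k² (p(k) = (2 + (-2 + k))² = k²)
(-8*4 + 193)*(452 + p(x(3))) = (-8*4 + 193)*(452 + (6 + 3*3² + 18*3)²) = (-32 + 193)*(452 + (6 + 3*9 + 54)²) = 161*(452 + (6 + 27 + 54)²) = 161*(452 + 87²) = 161*(452 + 7569) = 161*8021 = 1291381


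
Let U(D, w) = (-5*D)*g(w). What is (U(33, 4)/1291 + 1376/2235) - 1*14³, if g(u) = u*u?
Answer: -7921620424/2885385 ≈ -2745.4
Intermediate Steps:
g(u) = u²
U(D, w) = -5*D*w² (U(D, w) = (-5*D)*w² = -5*D*w²)
(U(33, 4)/1291 + 1376/2235) - 1*14³ = (-5*33*4²/1291 + 1376/2235) - 1*14³ = (-5*33*16*(1/1291) + 1376*(1/2235)) - 1*2744 = (-2640*1/1291 + 1376/2235) - 2744 = (-2640/1291 + 1376/2235) - 2744 = -4123984/2885385 - 2744 = -7921620424/2885385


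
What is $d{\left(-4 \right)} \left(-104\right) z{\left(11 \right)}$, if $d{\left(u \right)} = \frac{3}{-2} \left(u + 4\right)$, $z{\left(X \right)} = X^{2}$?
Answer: $0$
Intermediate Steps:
$d{\left(u \right)} = -6 - \frac{3 u}{2}$ ($d{\left(u \right)} = 3 \left(- \frac{1}{2}\right) \left(4 + u\right) = - \frac{3 \left(4 + u\right)}{2} = -6 - \frac{3 u}{2}$)
$d{\left(-4 \right)} \left(-104\right) z{\left(11 \right)} = \left(-6 - -6\right) \left(-104\right) 11^{2} = \left(-6 + 6\right) \left(-104\right) 121 = 0 \left(-104\right) 121 = 0 \cdot 121 = 0$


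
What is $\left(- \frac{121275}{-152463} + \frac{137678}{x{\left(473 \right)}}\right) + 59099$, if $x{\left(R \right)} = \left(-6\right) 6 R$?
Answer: $\frac{25568391667037}{432689994} \approx 59092.0$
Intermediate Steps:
$x{\left(R \right)} = - 36 R$
$\left(- \frac{121275}{-152463} + \frac{137678}{x{\left(473 \right)}}\right) + 59099 = \left(- \frac{121275}{-152463} + \frac{137678}{\left(-36\right) 473}\right) + 59099 = \left(\left(-121275\right) \left(- \frac{1}{152463}\right) + \frac{137678}{-17028}\right) + 59099 = \left(\frac{40425}{50821} + 137678 \left(- \frac{1}{17028}\right)\right) + 59099 = \left(\frac{40425}{50821} - \frac{68839}{8514}\right) + 59099 = - \frac{3154288369}{432689994} + 59099 = \frac{25568391667037}{432689994}$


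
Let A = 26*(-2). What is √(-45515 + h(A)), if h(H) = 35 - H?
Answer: 2*I*√11357 ≈ 213.14*I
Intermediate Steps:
A = -52
√(-45515 + h(A)) = √(-45515 + (35 - 1*(-52))) = √(-45515 + (35 + 52)) = √(-45515 + 87) = √(-45428) = 2*I*√11357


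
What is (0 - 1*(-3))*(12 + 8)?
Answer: 60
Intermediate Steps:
(0 - 1*(-3))*(12 + 8) = (0 + 3)*20 = 3*20 = 60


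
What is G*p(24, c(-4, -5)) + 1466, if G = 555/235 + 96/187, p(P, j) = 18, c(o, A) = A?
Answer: 13339516/8789 ≈ 1517.8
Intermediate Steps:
G = 25269/8789 (G = 555*(1/235) + 96*(1/187) = 111/47 + 96/187 = 25269/8789 ≈ 2.8751)
G*p(24, c(-4, -5)) + 1466 = (25269/8789)*18 + 1466 = 454842/8789 + 1466 = 13339516/8789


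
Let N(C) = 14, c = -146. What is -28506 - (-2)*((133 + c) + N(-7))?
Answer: -28504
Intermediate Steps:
-28506 - (-2)*((133 + c) + N(-7)) = -28506 - (-2)*((133 - 146) + 14) = -28506 - (-2)*(-13 + 14) = -28506 - (-2) = -28506 - 1*(-2) = -28506 + 2 = -28504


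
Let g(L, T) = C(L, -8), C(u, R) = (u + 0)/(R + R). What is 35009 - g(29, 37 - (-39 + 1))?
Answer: 560173/16 ≈ 35011.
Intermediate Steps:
C(u, R) = u/(2*R) (C(u, R) = u/((2*R)) = u*(1/(2*R)) = u/(2*R))
g(L, T) = -L/16 (g(L, T) = (1/2)*L/(-8) = (1/2)*L*(-1/8) = -L/16)
35009 - g(29, 37 - (-39 + 1)) = 35009 - (-1)*29/16 = 35009 - 1*(-29/16) = 35009 + 29/16 = 560173/16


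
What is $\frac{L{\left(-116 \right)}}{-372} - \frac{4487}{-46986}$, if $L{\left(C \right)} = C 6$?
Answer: $\frac{2864285}{1456566} \approx 1.9665$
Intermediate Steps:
$L{\left(C \right)} = 6 C$
$\frac{L{\left(-116 \right)}}{-372} - \frac{4487}{-46986} = \frac{6 \left(-116\right)}{-372} - \frac{4487}{-46986} = \left(-696\right) \left(- \frac{1}{372}\right) - - \frac{4487}{46986} = \frac{58}{31} + \frac{4487}{46986} = \frac{2864285}{1456566}$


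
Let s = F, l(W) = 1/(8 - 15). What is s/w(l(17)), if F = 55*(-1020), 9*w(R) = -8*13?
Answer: 126225/26 ≈ 4854.8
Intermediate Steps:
l(W) = -⅐ (l(W) = 1/(-7) = -⅐)
w(R) = -104/9 (w(R) = (-8*13)/9 = (⅑)*(-104) = -104/9)
F = -56100
s = -56100
s/w(l(17)) = -56100/(-104/9) = -56100*(-9/104) = 126225/26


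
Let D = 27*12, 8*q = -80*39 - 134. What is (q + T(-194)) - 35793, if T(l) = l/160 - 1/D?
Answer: -234582257/6480 ≈ -36201.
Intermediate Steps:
q = -1627/4 (q = (-80*39 - 134)/8 = (-3120 - 134)/8 = (⅛)*(-3254) = -1627/4 ≈ -406.75)
D = 324
T(l) = -1/324 + l/160 (T(l) = l/160 - 1/324 = -1/324 + l/160)
(q + T(-194)) - 35793 = (-1627/4 + (-1/324 + (1/160)*(-194))) - 35793 = (-1627/4 + (-1/324 - 97/80)) - 35793 = (-1627/4 - 7877/6480) - 35793 = -2643617/6480 - 35793 = -234582257/6480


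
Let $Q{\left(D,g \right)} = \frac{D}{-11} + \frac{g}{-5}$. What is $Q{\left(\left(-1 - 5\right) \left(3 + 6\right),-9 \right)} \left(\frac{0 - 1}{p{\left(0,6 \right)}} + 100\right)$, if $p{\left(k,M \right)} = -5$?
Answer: $\frac{184869}{275} \approx 672.25$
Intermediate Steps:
$Q{\left(D,g \right)} = - \frac{g}{5} - \frac{D}{11}$ ($Q{\left(D,g \right)} = D \left(- \frac{1}{11}\right) + g \left(- \frac{1}{5}\right) = - \frac{D}{11} - \frac{g}{5} = - \frac{g}{5} - \frac{D}{11}$)
$Q{\left(\left(-1 - 5\right) \left(3 + 6\right),-9 \right)} \left(\frac{0 - 1}{p{\left(0,6 \right)}} + 100\right) = \left(\left(- \frac{1}{5}\right) \left(-9\right) - \frac{\left(-1 - 5\right) \left(3 + 6\right)}{11}\right) \left(\frac{0 - 1}{-5} + 100\right) = \left(\frac{9}{5} - \frac{\left(-6\right) 9}{11}\right) \left(\left(- \frac{1}{5}\right) \left(-1\right) + 100\right) = \left(\frac{9}{5} - - \frac{54}{11}\right) \left(\frac{1}{5} + 100\right) = \left(\frac{9}{5} + \frac{54}{11}\right) \frac{501}{5} = \frac{369}{55} \cdot \frac{501}{5} = \frac{184869}{275}$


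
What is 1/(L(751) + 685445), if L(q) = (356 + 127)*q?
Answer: 1/1048178 ≈ 9.5404e-7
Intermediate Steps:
L(q) = 483*q
1/(L(751) + 685445) = 1/(483*751 + 685445) = 1/(362733 + 685445) = 1/1048178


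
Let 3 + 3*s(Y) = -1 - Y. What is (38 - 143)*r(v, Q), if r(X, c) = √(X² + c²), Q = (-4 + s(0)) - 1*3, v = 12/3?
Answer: -35*√769 ≈ -970.58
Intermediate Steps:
v = 4 (v = 12*(⅓) = 4)
s(Y) = -4/3 - Y/3 (s(Y) = -1 + (-1 - Y)/3 = -1 + (-⅓ - Y/3) = -4/3 - Y/3)
Q = -25/3 (Q = (-4 + (-4/3 - ⅓*0)) - 1*3 = (-4 + (-4/3 + 0)) - 3 = (-4 - 4/3) - 3 = -16/3 - 3 = -25/3 ≈ -8.3333)
(38 - 143)*r(v, Q) = (38 - 143)*√(4² + (-25/3)²) = -105*√(16 + 625/9) = -35*√769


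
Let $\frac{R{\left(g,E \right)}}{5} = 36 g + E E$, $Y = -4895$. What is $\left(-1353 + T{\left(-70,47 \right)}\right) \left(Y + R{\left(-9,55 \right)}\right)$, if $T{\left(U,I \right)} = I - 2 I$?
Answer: $-12054000$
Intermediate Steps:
$R{\left(g,E \right)} = 5 E^{2} + 180 g$ ($R{\left(g,E \right)} = 5 \left(36 g + E E\right) = 5 \left(36 g + E^{2}\right) = 5 \left(E^{2} + 36 g\right) = 5 E^{2} + 180 g$)
$T{\left(U,I \right)} = - I$
$\left(-1353 + T{\left(-70,47 \right)}\right) \left(Y + R{\left(-9,55 \right)}\right) = \left(-1353 - 47\right) \left(-4895 + \left(5 \cdot 55^{2} + 180 \left(-9\right)\right)\right) = \left(-1353 - 47\right) \left(-4895 + \left(5 \cdot 3025 - 1620\right)\right) = - 1400 \left(-4895 + \left(15125 - 1620\right)\right) = - 1400 \left(-4895 + 13505\right) = \left(-1400\right) 8610 = -12054000$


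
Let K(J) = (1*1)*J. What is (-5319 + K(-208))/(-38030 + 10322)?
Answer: 5527/27708 ≈ 0.19947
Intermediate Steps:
K(J) = J (K(J) = 1*J = J)
(-5319 + K(-208))/(-38030 + 10322) = (-5319 - 208)/(-38030 + 10322) = -5527/(-27708) = -5527*(-1/27708) = 5527/27708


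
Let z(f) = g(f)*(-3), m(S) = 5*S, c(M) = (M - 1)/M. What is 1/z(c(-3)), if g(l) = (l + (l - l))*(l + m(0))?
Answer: -3/16 ≈ -0.18750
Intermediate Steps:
c(M) = (-1 + M)/M
g(l) = l² (g(l) = (l + (l - l))*(l + 5*0) = (l + 0)*(l + 0) = l*l = l²)
z(f) = -3*f² (z(f) = f²*(-3) = -3*f²)
1/z(c(-3)) = 1/(-3*(-1 - 3)²/9) = 1/(-3*(-⅓*(-4))²) = 1/(-3*(4/3)²) = 1/(-3*16/9) = 1/(-16/3) = -3/16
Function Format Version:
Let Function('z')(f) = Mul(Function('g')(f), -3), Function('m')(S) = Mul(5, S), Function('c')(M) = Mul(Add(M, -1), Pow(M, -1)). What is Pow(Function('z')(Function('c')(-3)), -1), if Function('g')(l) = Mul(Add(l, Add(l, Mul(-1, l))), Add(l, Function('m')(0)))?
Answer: Rational(-3, 16) ≈ -0.18750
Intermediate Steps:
Function('c')(M) = Mul(Pow(M, -1), Add(-1, M)) (Function('c')(M) = Mul(Add(-1, M), Pow(M, -1)) = Mul(Pow(M, -1), Add(-1, M)))
Function('g')(l) = Pow(l, 2) (Function('g')(l) = Mul(Add(l, Add(l, Mul(-1, l))), Add(l, Mul(5, 0))) = Mul(Add(l, 0), Add(l, 0)) = Mul(l, l) = Pow(l, 2))
Function('z')(f) = Mul(-3, Pow(f, 2)) (Function('z')(f) = Mul(Pow(f, 2), -3) = Mul(-3, Pow(f, 2)))
Pow(Function('z')(Function('c')(-3)), -1) = Pow(Mul(-3, Pow(Mul(Pow(-3, -1), Add(-1, -3)), 2)), -1) = Pow(Mul(-3, Pow(Mul(Rational(-1, 3), -4), 2)), -1) = Pow(Mul(-3, Pow(Rational(4, 3), 2)), -1) = Pow(Mul(-3, Rational(16, 9)), -1) = Pow(Rational(-16, 3), -1) = Rational(-3, 16)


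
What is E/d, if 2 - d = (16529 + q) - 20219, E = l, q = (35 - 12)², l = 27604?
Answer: 27604/3163 ≈ 8.7272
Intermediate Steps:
q = 529 (q = 23² = 529)
E = 27604
d = 3163 (d = 2 - ((16529 + 529) - 20219) = 2 - (17058 - 20219) = 2 - 1*(-3161) = 2 + 3161 = 3163)
E/d = 27604/3163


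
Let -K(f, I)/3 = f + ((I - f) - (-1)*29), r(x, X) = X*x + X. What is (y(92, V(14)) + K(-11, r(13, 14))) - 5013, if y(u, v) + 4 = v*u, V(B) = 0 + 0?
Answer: -5692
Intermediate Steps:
r(x, X) = X + X*x
V(B) = 0
y(u, v) = -4 + u*v (y(u, v) = -4 + v*u = -4 + u*v)
K(f, I) = -87 - 3*I (K(f, I) = -3*(f + ((I - f) - (-1)*29)) = -3*(f + ((I - f) - 1*(-29))) = -3*(f + ((I - f) + 29)) = -3*(f + (29 + I - f)) = -3*(29 + I) = -87 - 3*I)
(y(92, V(14)) + K(-11, r(13, 14))) - 5013 = ((-4 + 92*0) + (-87 - 42*(1 + 13))) - 5013 = ((-4 + 0) + (-87 - 42*14)) - 5013 = (-4 + (-87 - 3*196)) - 5013 = (-4 + (-87 - 588)) - 5013 = (-4 - 675) - 5013 = -679 - 5013 = -5692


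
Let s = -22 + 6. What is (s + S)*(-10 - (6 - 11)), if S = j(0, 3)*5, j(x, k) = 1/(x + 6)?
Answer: 455/6 ≈ 75.833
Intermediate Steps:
j(x, k) = 1/(6 + x)
s = -16
S = ⅚ (S = 5/(6 + 0) = 5/6 = (⅙)*5 = ⅚ ≈ 0.83333)
(s + S)*(-10 - (6 - 11)) = (-16 + ⅚)*(-10 - (6 - 11)) = -91*(-10 - 1*(-5))/6 = -91*(-10 + 5)/6 = -91/6*(-5) = 455/6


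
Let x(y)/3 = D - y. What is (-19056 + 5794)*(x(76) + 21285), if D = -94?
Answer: -275518050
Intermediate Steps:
x(y) = -282 - 3*y (x(y) = 3*(-94 - y) = -282 - 3*y)
(-19056 + 5794)*(x(76) + 21285) = (-19056 + 5794)*((-282 - 3*76) + 21285) = -13262*((-282 - 228) + 21285) = -13262*(-510 + 21285) = -13262*20775 = -275518050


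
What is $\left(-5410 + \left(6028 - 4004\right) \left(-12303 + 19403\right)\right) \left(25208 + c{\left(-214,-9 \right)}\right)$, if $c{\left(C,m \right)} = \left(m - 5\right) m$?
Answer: $363922656660$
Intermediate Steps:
$c{\left(C,m \right)} = m \left(-5 + m\right)$ ($c{\left(C,m \right)} = \left(-5 + m\right) m = m \left(-5 + m\right)$)
$\left(-5410 + \left(6028 - 4004\right) \left(-12303 + 19403\right)\right) \left(25208 + c{\left(-214,-9 \right)}\right) = \left(-5410 + \left(6028 - 4004\right) \left(-12303 + 19403\right)\right) \left(25208 - 9 \left(-5 - 9\right)\right) = \left(-5410 + \left(6028 - 4004\right) 7100\right) \left(25208 - -126\right) = \left(-5410 + 2024 \cdot 7100\right) \left(25208 + 126\right) = \left(-5410 + 14370400\right) 25334 = 14364990 \cdot 25334 = 363922656660$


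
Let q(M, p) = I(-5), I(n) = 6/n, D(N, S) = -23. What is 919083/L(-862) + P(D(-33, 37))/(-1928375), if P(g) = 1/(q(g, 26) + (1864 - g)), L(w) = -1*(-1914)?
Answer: 101280985193267/210918715350 ≈ 480.19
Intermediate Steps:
q(M, p) = -6/5 (q(M, p) = 6/(-5) = 6*(-1/5) = -6/5)
L(w) = 1914
P(g) = 1/(9314/5 - g) (P(g) = 1/(-6/5 + (1864 - g)) = 1/(9314/5 - g))
919083/L(-862) + P(D(-33, 37))/(-1928375) = 919083/1914 + (5/(9314 - 5*(-23)))/(-1928375) = 919083*(1/1914) + (5/(9314 + 115))*(-1/1928375) = 27851/58 + (5/9429)*(-1/1928375) = 27851/58 - 1/3636529575 = 101280985193267/210918715350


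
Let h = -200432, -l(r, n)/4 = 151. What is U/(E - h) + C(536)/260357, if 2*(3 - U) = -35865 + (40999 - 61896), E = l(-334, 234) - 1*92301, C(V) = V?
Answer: 7447607560/27995407139 ≈ 0.26603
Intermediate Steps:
l(r, n) = -604 (l(r, n) = -4*151 = -604)
E = -92905 (E = -604 - 1*92301 = -604 - 92301 = -92905)
U = 28384 (U = 3 - (-35865 + (40999 - 61896))/2 = 3 - (-35865 - 20897)/2 = 3 - 1/2*(-56762) = 3 + 28381 = 28384)
U/(E - h) + C(536)/260357 = 28384/(-92905 - 1*(-200432)) + 536/260357 = 28384/(-92905 + 200432) + 536*(1/260357) = 28384/107527 + 536/260357 = 7447607560/27995407139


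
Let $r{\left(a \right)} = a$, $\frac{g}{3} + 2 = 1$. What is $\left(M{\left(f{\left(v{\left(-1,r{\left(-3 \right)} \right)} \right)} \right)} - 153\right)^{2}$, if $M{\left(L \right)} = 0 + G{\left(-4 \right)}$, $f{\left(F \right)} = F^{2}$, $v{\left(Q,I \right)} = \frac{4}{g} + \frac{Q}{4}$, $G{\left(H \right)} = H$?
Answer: $24649$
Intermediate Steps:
$g = -3$ ($g = -6 + 3 \cdot 1 = -6 + 3 = -3$)
$v{\left(Q,I \right)} = - \frac{4}{3} + \frac{Q}{4}$ ($v{\left(Q,I \right)} = \frac{4}{-3} + \frac{Q}{4} = 4 \left(- \frac{1}{3}\right) + Q \frac{1}{4} = - \frac{4}{3} + \frac{Q}{4}$)
$M{\left(L \right)} = -4$ ($M{\left(L \right)} = 0 - 4 = -4$)
$\left(M{\left(f{\left(v{\left(-1,r{\left(-3 \right)} \right)} \right)} \right)} - 153\right)^{2} = \left(-4 - 153\right)^{2} = \left(-157\right)^{2} = 24649$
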